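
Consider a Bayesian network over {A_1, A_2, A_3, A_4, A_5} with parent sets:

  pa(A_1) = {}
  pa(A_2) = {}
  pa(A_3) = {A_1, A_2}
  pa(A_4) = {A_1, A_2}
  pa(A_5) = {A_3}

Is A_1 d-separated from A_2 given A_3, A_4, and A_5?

There are 2 undirected paths between A_1 and A_2; checking each against the conditioning set {A_3, A_4, A_5}:
Path 1: A_1 → A_4 ← A_2
  A_4 is a collider and A_4 is conditioned on, which opens it — no node blocks this path, so it is active.
Path 2: A_1 → A_3 ← A_2
  A_3 is a collider and A_3 is conditioned on, which opens it — no node blocks this path, so it is active.
Since the path A_1 → A_4 ← A_2 is active, A_1 and A_2 are not d-separated given {A_3, A_4, A_5}.

No — A_1 and A_2 are not d-separated given {A_3, A_4, A_5}.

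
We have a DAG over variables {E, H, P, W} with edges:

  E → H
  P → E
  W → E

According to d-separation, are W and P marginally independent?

The only undirected path from W to P is:
  1. W → E ← P — E:collider[blocks] ⇒ blocked
All paths are blocked; W ⊥ P | ∅ holds.

Yes — W and P are d-separated given ∅.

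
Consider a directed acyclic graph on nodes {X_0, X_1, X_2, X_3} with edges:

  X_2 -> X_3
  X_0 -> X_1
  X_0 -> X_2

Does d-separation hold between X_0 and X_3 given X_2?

Yes

Only one path connects X_0 and X_3:
Path 1: X_0 → X_2 → X_3
  X_2 is a chain here and X_2 is conditioned on, so the path is blocked at X_2.
Every path is blocked, so X_0 and X_3 are d-separated given {X_2}.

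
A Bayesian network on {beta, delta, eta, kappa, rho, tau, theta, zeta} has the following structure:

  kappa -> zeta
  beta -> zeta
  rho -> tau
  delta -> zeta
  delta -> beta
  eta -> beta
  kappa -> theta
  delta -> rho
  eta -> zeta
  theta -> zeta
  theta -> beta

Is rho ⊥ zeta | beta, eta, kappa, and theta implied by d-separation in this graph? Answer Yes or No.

5 paths connect rho and zeta; each must be blocked for d-separation to hold:
  1. rho ← delta → zeta — delta:fork[open] ⇒ active
  2. rho ← delta → beta → zeta — delta:fork[open]; beta:chain[blocks] ⇒ blocked
  3. rho ← delta → beta ← theta → zeta — delta:fork[open]; beta:collider[open]; theta:fork[blocks] ⇒ blocked
  4. rho ← delta → beta ← theta ← kappa → zeta — delta:fork[open]; beta:collider[open]; theta:chain[blocks]; kappa:fork[blocks] ⇒ blocked
  5. rho ← delta → beta ← eta → zeta — delta:fork[open]; beta:collider[open]; eta:fork[blocks] ⇒ blocked
At least one path is unblocked, so d-separation fails.

No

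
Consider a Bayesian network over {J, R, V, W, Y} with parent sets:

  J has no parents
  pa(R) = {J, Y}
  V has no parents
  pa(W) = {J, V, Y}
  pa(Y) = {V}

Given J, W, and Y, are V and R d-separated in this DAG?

4 paths connect V and R; each must be blocked for d-separation to hold:
Path 1: V → W ← J → R
  J is a fork here and J is conditioned on, so the path is blocked at J.
Path 2: V → W ← Y → R
  Y is a fork here and Y is conditioned on, so the path is blocked at Y.
Path 3: V → Y → W ← J → R
  Y is a chain here and Y is conditioned on, so the path is blocked at Y.
Path 4: V → Y → R
  Y is a chain here and Y is conditioned on, so the path is blocked at Y.
Every path is blocked, so V and R are d-separated given {J, W, Y}.

Yes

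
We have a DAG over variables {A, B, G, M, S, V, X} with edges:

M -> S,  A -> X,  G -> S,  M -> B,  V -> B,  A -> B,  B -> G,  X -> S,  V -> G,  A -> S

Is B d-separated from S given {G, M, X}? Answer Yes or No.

No

5 paths connect B and S; each must be blocked for d-separation to hold:
Path 1: B ← M → S
  M is a fork here and M is conditioned on, so the path is blocked at M.
Path 2: B ← V → G → S
  G is a chain here and G is conditioned on, so the path is blocked at G.
Path 3: B → G → S
  G is a chain here and G is conditioned on, so the path is blocked at G.
Path 4: B ← A → S
  A is a fork and A is not conditioned on — no node blocks this path, so it is active.
Path 5: B ← A → X → S
  X is a chain here and X is conditioned on, so the path is blocked at X.
At least one path is unblocked, so d-separation fails.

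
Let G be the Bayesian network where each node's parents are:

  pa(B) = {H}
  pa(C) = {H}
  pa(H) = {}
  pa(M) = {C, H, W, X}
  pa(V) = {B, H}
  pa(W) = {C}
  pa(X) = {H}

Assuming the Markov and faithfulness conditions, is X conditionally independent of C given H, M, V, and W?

We examine all 6 paths between X and C:
Path 1: X ← H → C
  H is a fork here and H is conditioned on, so the path is blocked at H.
Path 2: X ← H → M ← W ← C
  H is a fork here and H is conditioned on, so the path is blocked at H.
Path 3: X ← H → M ← C
  H is a fork here and H is conditioned on, so the path is blocked at H.
Path 4: X → M ← H → C
  H is a fork here and H is conditioned on, so the path is blocked at H.
Path 5: X → M ← W ← C
  W is a chain here and W is conditioned on, so the path is blocked at W.
Path 6: X → M ← C
  M is a collider and M is conditioned on, which opens it — no node blocks this path, so it is active.
At least one path is unblocked, so d-separation fails.

No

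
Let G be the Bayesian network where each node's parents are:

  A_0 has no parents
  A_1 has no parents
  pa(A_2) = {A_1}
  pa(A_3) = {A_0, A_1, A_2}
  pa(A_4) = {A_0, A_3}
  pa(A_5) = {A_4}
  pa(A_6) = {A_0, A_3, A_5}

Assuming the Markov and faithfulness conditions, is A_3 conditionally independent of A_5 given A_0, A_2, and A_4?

Enumerating the 6 paths from A_3 to A_5 and testing each for blocking by {A_0, A_2, A_4}:
Path 1: A_3 ← A_0 → A_4 → A_5
  A_0 is a fork here and A_0 is conditioned on, so the path is blocked at A_0.
Path 2: A_3 ← A_0 → A_6 ← A_5
  A_0 is a fork here and A_0 is conditioned on, so the path is blocked at A_0.
Path 3: A_3 → A_4 → A_5
  A_4 is a chain here and A_4 is conditioned on, so the path is blocked at A_4.
Path 4: A_3 → A_4 ← A_0 → A_6 ← A_5
  A_0 is a fork here and A_0 is conditioned on, so the path is blocked at A_0.
Path 5: A_3 → A_6 ← A_5
  A_6 is a collider here and neither A_6 nor any of its descendants is conditioned on, so the collider stays closed — the path is blocked at A_6.
Path 6: A_3 → A_6 ← A_0 → A_4 → A_5
  A_6 is a collider here and neither A_6 nor any of its descendants is conditioned on, so the collider stays closed — the path is blocked at A_6.
Every path is blocked, so A_3 and A_5 are d-separated given {A_0, A_2, A_4}.

Yes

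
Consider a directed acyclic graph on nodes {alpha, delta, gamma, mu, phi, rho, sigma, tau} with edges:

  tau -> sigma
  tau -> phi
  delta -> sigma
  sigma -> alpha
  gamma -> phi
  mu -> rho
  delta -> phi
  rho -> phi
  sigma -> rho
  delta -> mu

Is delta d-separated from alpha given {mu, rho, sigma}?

There are 5 undirected paths between delta and alpha; checking each against the conditioning set {mu, rho, sigma}:
  1. delta → sigma → alpha — sigma:chain[blocks] ⇒ blocked
  2. delta → mu → rho ← sigma → alpha — mu:chain[blocks]; rho:collider[open]; sigma:fork[blocks] ⇒ blocked
  3. delta → mu → rho → phi ← tau → sigma → alpha — mu:chain[blocks]; rho:chain[blocks]; phi:collider[blocks]; tau:fork[open]; sigma:chain[blocks] ⇒ blocked
  4. delta → phi ← tau → sigma → alpha — phi:collider[blocks]; tau:fork[open]; sigma:chain[blocks] ⇒ blocked
  5. delta → phi ← rho ← sigma → alpha — phi:collider[blocks]; rho:chain[blocks]; sigma:fork[blocks] ⇒ blocked
All paths are blocked; delta ⊥ alpha | {mu, rho, sigma} holds.

Yes — delta and alpha are d-separated given {mu, rho, sigma}.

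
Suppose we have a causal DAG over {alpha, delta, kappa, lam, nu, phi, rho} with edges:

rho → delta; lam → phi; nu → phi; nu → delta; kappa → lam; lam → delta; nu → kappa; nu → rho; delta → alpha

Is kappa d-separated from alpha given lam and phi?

6 paths connect kappa and alpha; each must be blocked for d-separation to hold:
  1. kappa ← nu → phi ← lam → delta → alpha — nu:fork[open]; phi:collider[open]; lam:fork[blocks]; delta:chain[open] ⇒ blocked
  2. kappa ← nu → rho → delta → alpha — nu:fork[open]; rho:chain[open]; delta:chain[open] ⇒ active
  3. kappa ← nu → delta → alpha — nu:fork[open]; delta:chain[open] ⇒ active
  4. kappa → lam → phi ← nu → rho → delta → alpha — lam:chain[blocks]; phi:collider[open]; nu:fork[open]; rho:chain[open]; delta:chain[open] ⇒ blocked
  5. kappa → lam → phi ← nu → delta → alpha — lam:chain[blocks]; phi:collider[open]; nu:fork[open]; delta:chain[open] ⇒ blocked
  6. kappa → lam → delta → alpha — lam:chain[blocks]; delta:chain[open] ⇒ blocked
Because an active path exists, kappa and alpha are not d-separated.

No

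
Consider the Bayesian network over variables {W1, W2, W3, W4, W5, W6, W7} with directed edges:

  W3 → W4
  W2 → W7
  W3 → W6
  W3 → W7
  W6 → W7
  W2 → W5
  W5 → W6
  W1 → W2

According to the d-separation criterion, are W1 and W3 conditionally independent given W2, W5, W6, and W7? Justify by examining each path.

Yes

4 paths connect W1 and W3; each must be blocked for d-separation to hold:
Path 1: W1 → W2 → W5 → W6 ← W3
  W2 is a chain here and W2 is conditioned on, so the path is blocked at W2.
Path 2: W1 → W2 → W5 → W6 → W7 ← W3
  W2 is a chain here and W2 is conditioned on, so the path is blocked at W2.
Path 3: W1 → W2 → W7 ← W6 ← W3
  W2 is a chain here and W2 is conditioned on, so the path is blocked at W2.
Path 4: W1 → W2 → W7 ← W3
  W2 is a chain here and W2 is conditioned on, so the path is blocked at W2.
All paths are blocked; W1 ⊥ W3 | {W2, W5, W6, W7} holds.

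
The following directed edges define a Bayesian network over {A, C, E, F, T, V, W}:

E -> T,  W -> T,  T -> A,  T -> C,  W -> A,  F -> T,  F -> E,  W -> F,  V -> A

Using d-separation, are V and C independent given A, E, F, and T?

Yes

Enumerating the 4 paths from V to C and testing each for blocking by {A, E, F, T}:
Path 1: V → A ← T → C
  T is a fork here and T is conditioned on, so the path is blocked at T.
Path 2: V → A ← W → T → C
  T is a chain here and T is conditioned on, so the path is blocked at T.
Path 3: V → A ← W → F → T → C
  F is a chain here and F is conditioned on, so the path is blocked at F.
Path 4: V → A ← W → F → E → T → C
  F is a chain here and F is conditioned on, so the path is blocked at F.
Every path is blocked, so V and C are d-separated given {A, E, F, T}.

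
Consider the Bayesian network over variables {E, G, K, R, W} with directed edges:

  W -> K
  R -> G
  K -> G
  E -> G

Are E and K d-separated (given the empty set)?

Only one path connects E and K:
Path 1: E → G ← K
  G is a collider here and neither G nor any of its descendants is conditioned on, so the collider stays closed — the path is blocked at G.
Every path is blocked, so E and K are d-separated given ∅.

Yes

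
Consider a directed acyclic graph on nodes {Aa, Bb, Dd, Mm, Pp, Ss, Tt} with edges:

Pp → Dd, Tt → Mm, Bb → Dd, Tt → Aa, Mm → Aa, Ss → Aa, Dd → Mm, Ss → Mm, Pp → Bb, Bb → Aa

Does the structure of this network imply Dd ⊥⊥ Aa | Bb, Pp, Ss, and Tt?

No

We examine all 5 paths between Dd and Aa:
Path 1: Dd ← Pp → Bb → Aa
  Pp is a fork here and Pp is conditioned on, so the path is blocked at Pp.
Path 2: Dd ← Bb → Aa
  Bb is a fork here and Bb is conditioned on, so the path is blocked at Bb.
Path 3: Dd → Mm ← Tt → Aa
  Mm is a collider here and neither Mm nor any of its descendants is conditioned on, so the collider stays closed — the path is blocked at Mm.
Path 4: Dd → Mm ← Ss → Aa
  Mm is a collider here and neither Mm nor any of its descendants is conditioned on, so the collider stays closed — the path is blocked at Mm.
Path 5: Dd → Mm → Aa
  Mm is a chain and Mm is not conditioned on — no node blocks this path, so it is active.
Since the path Dd → Mm → Aa is active, Dd and Aa are not d-separated given {Bb, Pp, Ss, Tt}.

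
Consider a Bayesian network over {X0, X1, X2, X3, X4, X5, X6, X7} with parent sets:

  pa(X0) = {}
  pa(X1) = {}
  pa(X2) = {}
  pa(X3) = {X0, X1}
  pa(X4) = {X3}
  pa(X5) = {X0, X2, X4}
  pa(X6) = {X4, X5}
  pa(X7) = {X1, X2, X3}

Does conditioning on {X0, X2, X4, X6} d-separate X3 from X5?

Yes — X3 and X5 are d-separated given {X0, X2, X4, X6}.

We examine all 5 paths between X3 and X5:
  1. X3 ← X1 → X7 ← X2 → X5 — X1:fork[open]; X7:collider[blocks]; X2:fork[blocks] ⇒ blocked
  2. X3 → X4 → X5 — X4:chain[blocks] ⇒ blocked
  3. X3 → X4 → X6 ← X5 — X4:chain[blocks]; X6:collider[open] ⇒ blocked
  4. X3 → X7 ← X2 → X5 — X7:collider[blocks]; X2:fork[blocks] ⇒ blocked
  5. X3 ← X0 → X5 — X0:fork[blocks] ⇒ blocked
Every path is blocked, so X3 and X5 are d-separated given {X0, X2, X4, X6}.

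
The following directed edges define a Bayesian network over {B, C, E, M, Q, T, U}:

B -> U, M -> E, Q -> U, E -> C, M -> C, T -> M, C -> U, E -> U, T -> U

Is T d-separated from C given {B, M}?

Enumerating the 6 paths from T to C and testing each for blocking by {B, M}:
  1. T → M → C — M:chain[blocks] ⇒ blocked
  2. T → M → E → C — M:chain[blocks]; E:chain[open] ⇒ blocked
  3. T → M → E → U ← C — M:chain[blocks]; E:chain[open]; U:collider[blocks] ⇒ blocked
  4. T → U ← C — U:collider[blocks] ⇒ blocked
  5. T → U ← E ← M → C — U:collider[blocks]; E:chain[open]; M:fork[blocks] ⇒ blocked
  6. T → U ← E → C — U:collider[blocks]; E:fork[open] ⇒ blocked
Since every path is blocked, d-separation holds.

Yes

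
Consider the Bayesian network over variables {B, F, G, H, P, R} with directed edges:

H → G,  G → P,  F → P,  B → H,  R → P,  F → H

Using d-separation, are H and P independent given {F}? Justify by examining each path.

There are 2 undirected paths between H and P; checking each against the conditioning set {F}:
Path 1: H → G → P
  G is a chain and G is not conditioned on — no node blocks this path, so it is active.
Path 2: H ← F → P
  F is a fork here and F is conditioned on, so the path is blocked at F.
Since the path H → G → P is active, H and P are not d-separated given {F}.

No — H and P are not d-separated given {F}.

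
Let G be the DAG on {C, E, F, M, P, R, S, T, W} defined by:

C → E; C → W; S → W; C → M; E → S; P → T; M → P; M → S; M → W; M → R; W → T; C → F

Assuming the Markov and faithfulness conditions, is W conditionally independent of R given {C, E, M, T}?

6 paths connect W and R; each must be blocked for d-separation to hold:
Path 1: W ← S ← M → R
  M is a fork here and M is conditioned on, so the path is blocked at M.
Path 2: W ← S ← E ← C → M → R
  E is a chain here and E is conditioned on, so the path is blocked at E.
Path 3: W → T ← P ← M → R
  M is a fork here and M is conditioned on, so the path is blocked at M.
Path 4: W ← C → M → R
  C is a fork here and C is conditioned on, so the path is blocked at C.
Path 5: W ← C → E → S ← M → R
  C is a fork here and C is conditioned on, so the path is blocked at C.
Path 6: W ← M → R
  M is a fork here and M is conditioned on, so the path is blocked at M.
Every path is blocked, so W and R are d-separated given {C, E, M, T}.

Yes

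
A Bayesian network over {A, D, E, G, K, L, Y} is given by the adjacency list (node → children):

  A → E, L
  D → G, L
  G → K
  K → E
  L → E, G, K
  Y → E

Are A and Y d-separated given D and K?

5 paths connect A and Y; each must be blocked for d-separation to hold:
Path 1: A → E ← Y
  E is a collider here and neither E nor any of its descendants is conditioned on, so the collider stays closed — the path is blocked at E.
Path 2: A → L ← D → G → K → E ← Y
  D is a fork here and D is conditioned on, so the path is blocked at D.
Path 3: A → L → E ← Y
  E is a collider here and neither E nor any of its descendants is conditioned on, so the collider stays closed — the path is blocked at E.
Path 4: A → L → G → K → E ← Y
  K is a chain here and K is conditioned on, so the path is blocked at K.
Path 5: A → L → K → E ← Y
  K is a chain here and K is conditioned on, so the path is blocked at K.
Every path is blocked, so A and Y are d-separated given {D, K}.

Yes — A and Y are d-separated given {D, K}.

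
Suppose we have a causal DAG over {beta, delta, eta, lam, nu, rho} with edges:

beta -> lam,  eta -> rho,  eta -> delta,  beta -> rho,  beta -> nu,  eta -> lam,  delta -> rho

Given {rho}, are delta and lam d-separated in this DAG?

No — delta and lam are not d-separated given {rho}.

4 paths connect delta and lam; each must be blocked for d-separation to hold:
  1. delta ← eta → rho ← beta → lam — eta:fork[open]; rho:collider[open]; beta:fork[open] ⇒ active
  2. delta ← eta → lam — eta:fork[open] ⇒ active
  3. delta → rho ← eta → lam — rho:collider[open]; eta:fork[open] ⇒ active
  4. delta → rho ← beta → lam — rho:collider[open]; beta:fork[open] ⇒ active
Because an active path exists, delta and lam are not d-separated.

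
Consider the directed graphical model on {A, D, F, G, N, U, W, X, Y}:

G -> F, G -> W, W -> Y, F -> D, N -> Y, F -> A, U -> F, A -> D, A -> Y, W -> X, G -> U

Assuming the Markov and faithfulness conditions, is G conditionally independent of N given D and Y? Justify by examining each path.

There are 5 undirected paths between G and N; checking each against the conditioning set {D, Y}:
  1. G → W → Y ← N — W:chain[open]; Y:collider[open] ⇒ active
  2. G → U → F → D ← A → Y ← N — U:chain[open]; F:chain[open]; D:collider[open]; A:fork[open]; Y:collider[open] ⇒ active
  3. G → U → F → A → Y ← N — U:chain[open]; F:chain[open]; A:chain[open]; Y:collider[open] ⇒ active
  4. G → F → D ← A → Y ← N — F:chain[open]; D:collider[open]; A:fork[open]; Y:collider[open] ⇒ active
  5. G → F → A → Y ← N — F:chain[open]; A:chain[open]; Y:collider[open] ⇒ active
At least one path is unblocked, so d-separation fails.

No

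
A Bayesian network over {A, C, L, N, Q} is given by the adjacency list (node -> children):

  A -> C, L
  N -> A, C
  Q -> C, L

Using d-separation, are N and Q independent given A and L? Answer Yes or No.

Yes

4 paths connect N and Q; each must be blocked for d-separation to hold:
  1. N → C ← Q — C:collider[blocks] ⇒ blocked
  2. N → C ← A → L ← Q — C:collider[blocks]; A:fork[blocks]; L:collider[open] ⇒ blocked
  3. N → A → C ← Q — A:chain[blocks]; C:collider[blocks] ⇒ blocked
  4. N → A → L ← Q — A:chain[blocks]; L:collider[open] ⇒ blocked
Every path is blocked, so N and Q are d-separated given {A, L}.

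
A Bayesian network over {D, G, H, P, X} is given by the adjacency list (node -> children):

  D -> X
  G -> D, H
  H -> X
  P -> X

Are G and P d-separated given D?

Yes

There are 2 undirected paths between G and P; checking each against the conditioning set {D}:
  1. G → D → X ← P — D:chain[blocks]; X:collider[blocks] ⇒ blocked
  2. G → H → X ← P — H:chain[open]; X:collider[blocks] ⇒ blocked
Every path is blocked, so G and P are d-separated given {D}.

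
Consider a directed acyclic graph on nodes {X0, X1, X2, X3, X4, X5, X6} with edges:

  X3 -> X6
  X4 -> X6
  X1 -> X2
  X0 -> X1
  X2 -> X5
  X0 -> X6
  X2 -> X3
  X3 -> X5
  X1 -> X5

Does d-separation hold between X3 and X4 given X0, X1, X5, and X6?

No

We examine all 5 paths between X3 and X4:
Path 1: X3 ← X2 ← X1 ← X0 → X6 ← X4
  X1 is a chain here and X1 is conditioned on, so the path is blocked at X1.
Path 2: X3 ← X2 → X5 ← X1 ← X0 → X6 ← X4
  X1 is a chain here and X1 is conditioned on, so the path is blocked at X1.
Path 3: X3 → X6 ← X4
  X6 is a collider and X6 is conditioned on, which opens it — no node blocks this path, so it is active.
Path 4: X3 → X5 ← X1 ← X0 → X6 ← X4
  X1 is a chain here and X1 is conditioned on, so the path is blocked at X1.
Path 5: X3 → X5 ← X2 ← X1 ← X0 → X6 ← X4
  X1 is a chain here and X1 is conditioned on, so the path is blocked at X1.
Because an active path exists, X3 and X4 are not d-separated.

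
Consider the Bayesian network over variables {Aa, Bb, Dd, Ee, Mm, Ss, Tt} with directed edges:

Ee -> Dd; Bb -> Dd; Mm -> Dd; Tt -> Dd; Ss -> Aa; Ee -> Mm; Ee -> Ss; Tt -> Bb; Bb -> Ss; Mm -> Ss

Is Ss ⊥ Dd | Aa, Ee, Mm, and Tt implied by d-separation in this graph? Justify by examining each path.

No — Ss and Dd are not d-separated given {Aa, Ee, Mm, Tt}.

There are 6 undirected paths between Ss and Dd; checking each against the conditioning set {Aa, Ee, Mm, Tt}:
  1. Ss ← Bb ← Tt → Dd — Bb:chain[open]; Tt:fork[blocks] ⇒ blocked
  2. Ss ← Bb → Dd — Bb:fork[open] ⇒ active
  3. Ss ← Ee → Dd — Ee:fork[blocks] ⇒ blocked
  4. Ss ← Ee → Mm → Dd — Ee:fork[blocks]; Mm:chain[blocks] ⇒ blocked
  5. Ss ← Mm → Dd — Mm:fork[blocks] ⇒ blocked
  6. Ss ← Mm ← Ee → Dd — Mm:chain[blocks]; Ee:fork[blocks] ⇒ blocked
Since the path Ss ← Bb → Dd is active, Ss and Dd are not d-separated given {Aa, Ee, Mm, Tt}.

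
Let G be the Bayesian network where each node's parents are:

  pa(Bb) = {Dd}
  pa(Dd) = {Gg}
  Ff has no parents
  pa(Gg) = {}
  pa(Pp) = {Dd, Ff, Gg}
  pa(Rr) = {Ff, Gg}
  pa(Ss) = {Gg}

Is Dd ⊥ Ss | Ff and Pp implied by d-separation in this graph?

No — Dd and Ss are not d-separated given {Ff, Pp}.

We examine all 3 paths between Dd and Ss:
Path 1: Dd ← Gg → Ss
  Gg is a fork and Gg is not conditioned on — no node blocks this path, so it is active.
Path 2: Dd → Pp ← Ff → Rr ← Gg → Ss
  Ff is a fork here and Ff is conditioned on, so the path is blocked at Ff.
Path 3: Dd → Pp ← Gg → Ss
  Pp is a collider and Pp is conditioned on, which opens it; Gg is a fork and Gg is not conditioned on — no node blocks this path, so it is active.
At least one path is unblocked, so d-separation fails.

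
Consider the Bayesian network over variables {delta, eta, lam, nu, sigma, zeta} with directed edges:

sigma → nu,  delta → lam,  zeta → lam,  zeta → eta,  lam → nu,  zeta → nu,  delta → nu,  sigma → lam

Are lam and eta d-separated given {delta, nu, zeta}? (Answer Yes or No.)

Enumerating the 4 paths from lam to eta and testing each for blocking by {delta, nu, zeta}:
  1. lam ← delta → nu ← zeta → eta — delta:fork[blocks]; nu:collider[open]; zeta:fork[blocks] ⇒ blocked
  2. lam ← zeta → eta — zeta:fork[blocks] ⇒ blocked
  3. lam ← sigma → nu ← zeta → eta — sigma:fork[open]; nu:collider[open]; zeta:fork[blocks] ⇒ blocked
  4. lam → nu ← zeta → eta — nu:collider[open]; zeta:fork[blocks] ⇒ blocked
All paths are blocked; lam ⊥ eta | {delta, nu, zeta} holds.

Yes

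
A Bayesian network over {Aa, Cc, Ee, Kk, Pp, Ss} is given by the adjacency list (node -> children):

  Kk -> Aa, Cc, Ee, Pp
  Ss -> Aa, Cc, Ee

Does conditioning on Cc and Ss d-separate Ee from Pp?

3 paths connect Ee and Pp; each must be blocked for d-separation to hold:
Path 1: Ee ← Kk → Pp
  Kk is a fork and Kk is not conditioned on — no node blocks this path, so it is active.
Path 2: Ee ← Ss → Aa ← Kk → Pp
  Ss is a fork here and Ss is conditioned on, so the path is blocked at Ss.
Path 3: Ee ← Ss → Cc ← Kk → Pp
  Ss is a fork here and Ss is conditioned on, so the path is blocked at Ss.
Because an active path exists, Ee and Pp are not d-separated.

No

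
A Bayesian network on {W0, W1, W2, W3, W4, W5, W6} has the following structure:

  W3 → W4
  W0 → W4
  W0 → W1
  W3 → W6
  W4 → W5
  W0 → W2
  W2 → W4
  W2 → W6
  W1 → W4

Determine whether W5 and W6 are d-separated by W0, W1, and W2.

No

We examine all 4 paths between W5 and W6:
Path 1: W5 ← W4 ← W2 → W6
  W2 is a fork here and W2 is conditioned on, so the path is blocked at W2.
Path 2: W5 ← W4 ← W1 ← W0 → W2 → W6
  W1 is a chain here and W1 is conditioned on, so the path is blocked at W1.
Path 3: W5 ← W4 ← W0 → W2 → W6
  W0 is a fork here and W0 is conditioned on, so the path is blocked at W0.
Path 4: W5 ← W4 ← W3 → W6
  W4 is a chain and W4 is not conditioned on; W3 is a fork and W3 is not conditioned on — no node blocks this path, so it is active.
Because an active path exists, W5 and W6 are not d-separated.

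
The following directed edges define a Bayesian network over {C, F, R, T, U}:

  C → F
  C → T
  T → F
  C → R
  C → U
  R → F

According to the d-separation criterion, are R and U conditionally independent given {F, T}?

No

3 paths connect R and U; each must be blocked for d-separation to hold:
Path 1: R → F ← C → U
  F is a collider and F is conditioned on, which opens it; C is a fork and C is not conditioned on — no node blocks this path, so it is active.
Path 2: R → F ← T ← C → U
  T is a chain here and T is conditioned on, so the path is blocked at T.
Path 3: R ← C → U
  C is a fork and C is not conditioned on — no node blocks this path, so it is active.
Because an active path exists, R and U are not d-separated.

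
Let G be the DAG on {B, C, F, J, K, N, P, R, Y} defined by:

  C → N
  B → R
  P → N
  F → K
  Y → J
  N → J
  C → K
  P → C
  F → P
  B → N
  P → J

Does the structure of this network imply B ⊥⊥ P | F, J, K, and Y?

No

We examine all 4 paths between B and P:
  1. B → N ← C → K ← F → P — N:collider[open]; C:fork[open]; K:collider[open]; F:fork[blocks] ⇒ blocked
  2. B → N ← C ← P — N:collider[open]; C:chain[open] ⇒ active
  3. B → N ← P — N:collider[open] ⇒ active
  4. B → N → J ← P — N:chain[open]; J:collider[open] ⇒ active
At least one path is unblocked, so d-separation fails.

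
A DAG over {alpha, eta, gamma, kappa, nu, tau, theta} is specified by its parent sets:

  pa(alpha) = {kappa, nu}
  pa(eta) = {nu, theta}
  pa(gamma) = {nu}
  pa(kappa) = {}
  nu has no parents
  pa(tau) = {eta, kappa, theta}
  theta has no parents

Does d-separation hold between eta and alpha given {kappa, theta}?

No

3 paths connect eta and alpha; each must be blocked for d-separation to hold:
  1. eta → tau ← kappa → alpha — tau:collider[blocks]; kappa:fork[blocks] ⇒ blocked
  2. eta ← nu → alpha — nu:fork[open] ⇒ active
  3. eta ← theta → tau ← kappa → alpha — theta:fork[blocks]; tau:collider[blocks]; kappa:fork[blocks] ⇒ blocked
Because an active path exists, eta and alpha are not d-separated.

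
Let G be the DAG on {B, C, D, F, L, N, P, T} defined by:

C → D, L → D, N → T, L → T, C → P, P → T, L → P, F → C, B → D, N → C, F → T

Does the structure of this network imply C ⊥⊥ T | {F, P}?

We examine all 6 paths between C and T:
Path 1: C ← F → T
  F is a fork here and F is conditioned on, so the path is blocked at F.
Path 2: C → D ← L → P → T
  D is a collider here and neither D nor any of its descendants is conditioned on, so the collider stays closed — the path is blocked at D.
Path 3: C → D ← L → T
  D is a collider here and neither D nor any of its descendants is conditioned on, so the collider stays closed — the path is blocked at D.
Path 4: C ← N → T
  N is a fork and N is not conditioned on — no node blocks this path, so it is active.
Path 5: C → P ← L → T
  P is a collider and P is conditioned on, which opens it; L is a fork and L is not conditioned on — no node blocks this path, so it is active.
Path 6: C → P → T
  P is a chain here and P is conditioned on, so the path is blocked at P.
Because an active path exists, C and T are not d-separated.

No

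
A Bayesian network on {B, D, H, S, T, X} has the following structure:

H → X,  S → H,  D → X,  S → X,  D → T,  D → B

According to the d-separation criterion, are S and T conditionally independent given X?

2 paths connect S and T; each must be blocked for d-separation to hold:
Path 1: S → H → X ← D → T
  H is a chain and H is not conditioned on; X is a collider and X is conditioned on, which opens it; D is a fork and D is not conditioned on — no node blocks this path, so it is active.
Path 2: S → X ← D → T
  X is a collider and X is conditioned on, which opens it; D is a fork and D is not conditioned on — no node blocks this path, so it is active.
Since the path S → H → X ← D → T is active, S and T are not d-separated given {X}.

No — S and T are not d-separated given {X}.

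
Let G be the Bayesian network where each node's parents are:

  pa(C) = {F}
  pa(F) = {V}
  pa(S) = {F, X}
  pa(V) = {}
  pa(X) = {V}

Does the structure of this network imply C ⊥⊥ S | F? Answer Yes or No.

Yes — C and S are d-separated given {F}.

Enumerating the 2 paths from C to S and testing each for blocking by {F}:
Path 1: C ← F → S
  F is a fork here and F is conditioned on, so the path is blocked at F.
Path 2: C ← F ← V → X → S
  F is a chain here and F is conditioned on, so the path is blocked at F.
All paths are blocked; C ⊥ S | {F} holds.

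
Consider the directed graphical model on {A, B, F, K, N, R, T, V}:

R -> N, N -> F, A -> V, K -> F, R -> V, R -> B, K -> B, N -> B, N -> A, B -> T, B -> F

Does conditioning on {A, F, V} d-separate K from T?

5 paths connect K and T; each must be blocked for d-separation to hold:
Path 1: K → F ← N ← R → B → T
  F is a collider and F is conditioned on, which opens it; N is a chain and N is not conditioned on; R is a fork and R is not conditioned on; B is a chain and B is not conditioned on — no node blocks this path, so it is active.
Path 2: K → F ← N → B → T
  F is a collider and F is conditioned on, which opens it; N is a fork and N is not conditioned on; B is a chain and B is not conditioned on — no node blocks this path, so it is active.
Path 3: K → F ← N → A → V ← R → B → T
  A is a chain here and A is conditioned on, so the path is blocked at A.
Path 4: K → F ← B → T
  F is a collider and F is conditioned on, which opens it; B is a fork and B is not conditioned on — no node blocks this path, so it is active.
Path 5: K → B → T
  B is a chain and B is not conditioned on — no node blocks this path, so it is active.
Because an active path exists, K and T are not d-separated.

No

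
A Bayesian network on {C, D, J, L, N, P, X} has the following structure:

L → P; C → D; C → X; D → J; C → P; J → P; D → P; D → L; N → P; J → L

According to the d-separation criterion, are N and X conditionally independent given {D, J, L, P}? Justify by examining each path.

No

We examine all 6 paths between N and X:
  1. N → P ← C → X — P:collider[open]; C:fork[open] ⇒ active
  2. N → P ← D ← C → X — P:collider[open]; D:chain[blocks]; C:fork[open] ⇒ blocked
  3. N → P ← J ← D ← C → X — P:collider[open]; J:chain[blocks]; D:chain[blocks]; C:fork[open] ⇒ blocked
  4. N → P ← J → L ← D ← C → X — P:collider[open]; J:fork[blocks]; L:collider[open]; D:chain[blocks]; C:fork[open] ⇒ blocked
  5. N → P ← L ← D ← C → X — P:collider[open]; L:chain[blocks]; D:chain[blocks]; C:fork[open] ⇒ blocked
  6. N → P ← L ← J ← D ← C → X — P:collider[open]; L:chain[blocks]; J:chain[blocks]; D:chain[blocks]; C:fork[open] ⇒ blocked
Because an active path exists, N and X are not d-separated.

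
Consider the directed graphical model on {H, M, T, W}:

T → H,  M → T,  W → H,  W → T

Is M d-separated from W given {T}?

We examine all 2 paths between M and W:
Path 1: M → T → H ← W
  T is a chain here and T is conditioned on, so the path is blocked at T.
Path 2: M → T ← W
  T is a collider and T is conditioned on, which opens it — no node blocks this path, so it is active.
Because an active path exists, M and W are not d-separated.

No — M and W are not d-separated given {T}.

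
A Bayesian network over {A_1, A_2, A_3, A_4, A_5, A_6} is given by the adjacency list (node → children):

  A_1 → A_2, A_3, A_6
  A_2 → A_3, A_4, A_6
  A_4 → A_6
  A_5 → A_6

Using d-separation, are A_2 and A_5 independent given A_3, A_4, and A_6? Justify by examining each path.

No

We examine all 4 paths between A_2 and A_5:
  1. A_2 → A_6 ← A_5 — A_6:collider[open] ⇒ active
  2. A_2 → A_4 → A_6 ← A_5 — A_4:chain[blocks]; A_6:collider[open] ⇒ blocked
  3. A_2 ← A_1 → A_6 ← A_5 — A_1:fork[open]; A_6:collider[open] ⇒ active
  4. A_2 → A_3 ← A_1 → A_6 ← A_5 — A_3:collider[open]; A_1:fork[open]; A_6:collider[open] ⇒ active
Since the path A_2 → A_6 ← A_5 is active, A_2 and A_5 are not d-separated given {A_3, A_4, A_6}.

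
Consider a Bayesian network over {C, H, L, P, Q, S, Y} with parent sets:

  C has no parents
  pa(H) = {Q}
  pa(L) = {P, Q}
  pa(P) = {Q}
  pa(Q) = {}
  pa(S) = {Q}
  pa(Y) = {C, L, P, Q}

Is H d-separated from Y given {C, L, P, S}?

5 paths connect H and Y; each must be blocked for d-separation to hold:
  1. H ← Q → L → Y — Q:fork[open]; L:chain[blocks] ⇒ blocked
  2. H ← Q → L ← P → Y — Q:fork[open]; L:collider[open]; P:fork[blocks] ⇒ blocked
  3. H ← Q → Y — Q:fork[open] ⇒ active
  4. H ← Q → P → L → Y — Q:fork[open]; P:chain[blocks]; L:chain[blocks] ⇒ blocked
  5. H ← Q → P → Y — Q:fork[open]; P:chain[blocks] ⇒ blocked
Since the path H ← Q → Y is active, H and Y are not d-separated given {C, L, P, S}.

No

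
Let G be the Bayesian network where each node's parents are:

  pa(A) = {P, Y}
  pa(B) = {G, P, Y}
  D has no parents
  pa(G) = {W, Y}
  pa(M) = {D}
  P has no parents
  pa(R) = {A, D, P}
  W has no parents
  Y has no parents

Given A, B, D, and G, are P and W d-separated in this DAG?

No

Enumerating the 6 paths from P to W and testing each for blocking by {A, B, D, G}:
  1. P → R ← A ← Y → B ← G ← W — R:collider[blocks]; A:chain[blocks]; Y:fork[open]; B:collider[open]; G:chain[blocks] ⇒ blocked
  2. P → R ← A ← Y → G ← W — R:collider[blocks]; A:chain[blocks]; Y:fork[open]; G:collider[open] ⇒ blocked
  3. P → B ← G ← W — B:collider[open]; G:chain[blocks] ⇒ blocked
  4. P → B ← Y → G ← W — B:collider[open]; Y:fork[open]; G:collider[open] ⇒ active
  5. P → A ← Y → B ← G ← W — A:collider[open]; Y:fork[open]; B:collider[open]; G:chain[blocks] ⇒ blocked
  6. P → A ← Y → G ← W — A:collider[open]; Y:fork[open]; G:collider[open] ⇒ active
At least one path is unblocked, so d-separation fails.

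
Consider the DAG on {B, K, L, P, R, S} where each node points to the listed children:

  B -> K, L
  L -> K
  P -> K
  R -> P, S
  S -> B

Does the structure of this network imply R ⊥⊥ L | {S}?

There are 4 undirected paths between R and L; checking each against the conditioning set {S}:
Path 1: R → S → B → L
  S is a chain here and S is conditioned on, so the path is blocked at S.
Path 2: R → S → B → K ← L
  S is a chain here and S is conditioned on, so the path is blocked at S.
Path 3: R → P → K ← L
  K is a collider here and neither K nor any of its descendants is conditioned on, so the collider stays closed — the path is blocked at K.
Path 4: R → P → K ← B → L
  K is a collider here and neither K nor any of its descendants is conditioned on, so the collider stays closed — the path is blocked at K.
Every path is blocked, so R and L are d-separated given {S}.

Yes — R and L are d-separated given {S}.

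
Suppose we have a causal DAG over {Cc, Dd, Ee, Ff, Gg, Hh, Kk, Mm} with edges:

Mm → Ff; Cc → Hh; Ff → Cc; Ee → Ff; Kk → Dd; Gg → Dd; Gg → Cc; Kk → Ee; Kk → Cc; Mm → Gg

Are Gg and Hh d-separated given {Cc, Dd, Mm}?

We examine all 5 paths between Gg and Hh:
  1. Gg → Cc → Hh — Cc:chain[blocks] ⇒ blocked
  2. Gg → Dd ← Kk → Ee → Ff → Cc → Hh — Dd:collider[open]; Kk:fork[open]; Ee:chain[open]; Ff:chain[open]; Cc:chain[blocks] ⇒ blocked
  3. Gg → Dd ← Kk → Cc → Hh — Dd:collider[open]; Kk:fork[open]; Cc:chain[blocks] ⇒ blocked
  4. Gg ← Mm → Ff ← Ee ← Kk → Cc → Hh — Mm:fork[blocks]; Ff:collider[open]; Ee:chain[open]; Kk:fork[open]; Cc:chain[blocks] ⇒ blocked
  5. Gg ← Mm → Ff → Cc → Hh — Mm:fork[blocks]; Ff:chain[open]; Cc:chain[blocks] ⇒ blocked
Every path is blocked, so Gg and Hh are d-separated given {Cc, Dd, Mm}.

Yes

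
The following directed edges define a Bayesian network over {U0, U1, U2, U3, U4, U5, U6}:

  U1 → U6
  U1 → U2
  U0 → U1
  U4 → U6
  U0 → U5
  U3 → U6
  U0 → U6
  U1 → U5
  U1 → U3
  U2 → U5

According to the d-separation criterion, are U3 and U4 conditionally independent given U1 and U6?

We examine all 5 paths between U3 and U4:
Path 1: U3 ← U1 ← U0 → U6 ← U4
  U1 is a chain here and U1 is conditioned on, so the path is blocked at U1.
Path 2: U3 ← U1 → U6 ← U4
  U1 is a fork here and U1 is conditioned on, so the path is blocked at U1.
Path 3: U3 ← U1 → U2 → U5 ← U0 → U6 ← U4
  U1 is a fork here and U1 is conditioned on, so the path is blocked at U1.
Path 4: U3 ← U1 → U5 ← U0 → U6 ← U4
  U1 is a fork here and U1 is conditioned on, so the path is blocked at U1.
Path 5: U3 → U6 ← U4
  U6 is a collider and U6 is conditioned on, which opens it — no node blocks this path, so it is active.
Since the path U3 → U6 ← U4 is active, U3 and U4 are not d-separated given {U1, U6}.

No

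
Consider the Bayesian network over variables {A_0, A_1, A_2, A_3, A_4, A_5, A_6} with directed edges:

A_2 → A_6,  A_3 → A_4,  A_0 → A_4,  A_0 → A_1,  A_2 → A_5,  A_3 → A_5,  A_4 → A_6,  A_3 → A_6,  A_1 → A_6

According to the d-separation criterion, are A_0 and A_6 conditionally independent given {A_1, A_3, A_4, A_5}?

There are 4 undirected paths between A_0 and A_6; checking each against the conditioning set {A_1, A_3, A_4, A_5}:
  1. A_0 → A_1 → A_6 — A_1:chain[blocks] ⇒ blocked
  2. A_0 → A_4 → A_6 — A_4:chain[blocks] ⇒ blocked
  3. A_0 → A_4 ← A_3 → A_5 ← A_2 → A_6 — A_4:collider[open]; A_3:fork[blocks]; A_5:collider[open]; A_2:fork[open] ⇒ blocked
  4. A_0 → A_4 ← A_3 → A_6 — A_4:collider[open]; A_3:fork[blocks] ⇒ blocked
All paths are blocked; A_0 ⊥ A_6 | {A_1, A_3, A_4, A_5} holds.

Yes — A_0 and A_6 are d-separated given {A_1, A_3, A_4, A_5}.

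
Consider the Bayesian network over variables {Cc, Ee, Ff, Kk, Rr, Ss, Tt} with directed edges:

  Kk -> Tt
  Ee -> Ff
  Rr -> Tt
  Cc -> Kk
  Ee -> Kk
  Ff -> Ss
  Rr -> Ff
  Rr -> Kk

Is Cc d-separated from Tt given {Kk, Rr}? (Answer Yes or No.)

Yes

We examine all 3 paths between Cc and Tt:
  1. Cc → Kk → Tt — Kk:chain[blocks] ⇒ blocked
  2. Cc → Kk ← Ee → Ff ← Rr → Tt — Kk:collider[open]; Ee:fork[open]; Ff:collider[blocks]; Rr:fork[blocks] ⇒ blocked
  3. Cc → Kk ← Rr → Tt — Kk:collider[open]; Rr:fork[blocks] ⇒ blocked
All paths are blocked; Cc ⊥ Tt | {Kk, Rr} holds.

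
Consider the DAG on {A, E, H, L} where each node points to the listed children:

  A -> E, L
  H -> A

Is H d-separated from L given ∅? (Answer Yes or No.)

No — H and L are not d-separated given ∅.

The only undirected path from H to L is:
Path 1: H → A → L
  A is a chain and A is not conditioned on — no node blocks this path, so it is active.
Because an active path exists, H and L are not d-separated.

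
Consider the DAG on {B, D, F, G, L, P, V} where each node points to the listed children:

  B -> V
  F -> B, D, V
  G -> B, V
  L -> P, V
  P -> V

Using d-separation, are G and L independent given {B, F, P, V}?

6 paths connect G and L; each must be blocked for d-separation to hold:
  1. G → B → V ← P ← L — B:chain[blocks]; V:collider[open]; P:chain[blocks] ⇒ blocked
  2. G → B → V ← L — B:chain[blocks]; V:collider[open] ⇒ blocked
  3. G → B ← F → V ← P ← L — B:collider[open]; F:fork[blocks]; V:collider[open]; P:chain[blocks] ⇒ blocked
  4. G → B ← F → V ← L — B:collider[open]; F:fork[blocks]; V:collider[open] ⇒ blocked
  5. G → V ← P ← L — V:collider[open]; P:chain[blocks] ⇒ blocked
  6. G → V ← L — V:collider[open] ⇒ active
Because an active path exists, G and L are not d-separated.

No — G and L are not d-separated given {B, F, P, V}.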